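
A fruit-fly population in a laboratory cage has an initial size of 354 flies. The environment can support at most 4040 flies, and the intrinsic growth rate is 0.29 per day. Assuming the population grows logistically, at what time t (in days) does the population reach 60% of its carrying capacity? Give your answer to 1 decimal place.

9.5 days

A = (K − N₀)/N₀ = (4040 − 354)/354 = 10.412.
Solve 4040/(1 + 10.412·e^(−0.29t)) = 2424: 1 + 10.412·e^(−0.29t) = 1.6667, so e^(−0.29t) = 0.064026.
−0.29·t = ln(0.064026) = -2.7485, so t = 2.7485/0.29 = 9.4775.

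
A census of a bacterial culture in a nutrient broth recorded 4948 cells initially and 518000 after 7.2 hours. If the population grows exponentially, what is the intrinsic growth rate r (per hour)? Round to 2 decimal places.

0.65 per hour

From N(t) = N₀·e^(rt): e^(r·7.2) = 518000/4948 = 104.69.
r·7.2 = ln(104.69) = 4.651, so r = 4.651/7.2 = 0.64597.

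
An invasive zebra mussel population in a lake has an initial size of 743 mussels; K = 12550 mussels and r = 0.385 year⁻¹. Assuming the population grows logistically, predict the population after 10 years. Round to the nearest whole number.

9379 mussels

A = (K − N₀)/N₀ = (12550 − 743)/743 = 15.891.
N(t) = K/(1 + A·e^(−rt)) = 12550/(1 + 15.891×e^(−0.385×10)).
e^(−3.85) = 0.02128; denominator = 1 + 15.891×0.02128 = 1.3382.
N = 12550/1.3382 = 9378.58.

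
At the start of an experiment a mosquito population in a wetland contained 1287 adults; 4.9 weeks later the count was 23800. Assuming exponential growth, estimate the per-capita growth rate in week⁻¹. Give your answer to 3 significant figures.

0.595 per week

From N(t) = N₀·e^(rt): e^(r·4.9) = 23800/1287 = 18.493.
r·4.9 = ln(18.493) = 2.9174, so r = 2.9174/4.9 = 0.59538.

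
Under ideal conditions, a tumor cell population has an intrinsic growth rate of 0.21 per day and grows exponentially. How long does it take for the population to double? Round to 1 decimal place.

Doubling time t_d = ln(2)/r = 0.6931/0.21 = 3.3007.

3.3 days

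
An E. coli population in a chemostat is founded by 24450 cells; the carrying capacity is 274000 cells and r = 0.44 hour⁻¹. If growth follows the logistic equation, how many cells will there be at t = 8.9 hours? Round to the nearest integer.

227703 cells

A = (K − N₀)/N₀ = (274000 − 24450)/24450 = 10.207.
N(t) = K/(1 + A·e^(−rt)) = 274000/(1 + 10.207×e^(−0.44×8.9)).
e^(−3.916) = 0.019921; denominator = 1 + 10.207×0.019921 = 1.2033.
N = 274000/1.2033 = 227703.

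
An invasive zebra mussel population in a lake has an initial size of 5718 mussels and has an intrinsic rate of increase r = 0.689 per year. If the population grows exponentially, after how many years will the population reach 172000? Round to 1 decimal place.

Set N₀·e^(rt) = 172000: e^(0.689·t) = 172000/5718 = 30.08.
0.689·t = ln(30.08) = 3.4039, so t = 3.4039/0.689 = 4.9403.

4.9 years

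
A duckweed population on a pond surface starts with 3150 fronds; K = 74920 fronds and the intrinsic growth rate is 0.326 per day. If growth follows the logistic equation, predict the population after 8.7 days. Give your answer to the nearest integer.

32069 fronds

A = (K − N₀)/N₀ = (74920 − 3150)/3150 = 22.784.
N(t) = K/(1 + A·e^(−rt)) = 74920/(1 + 22.784×e^(−0.326×8.7)).
e^(−2.836) = 0.058648; denominator = 1 + 22.784×0.058648 = 2.3362.
N = 74920/2.3362 = 32068.5.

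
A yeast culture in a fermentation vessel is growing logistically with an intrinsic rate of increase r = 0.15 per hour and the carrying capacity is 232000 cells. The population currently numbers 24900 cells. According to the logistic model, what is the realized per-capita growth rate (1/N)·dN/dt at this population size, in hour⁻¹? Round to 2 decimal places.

0.13 per hour

(1/N)·dN/dt = r(1 − N/K) = 0.15 × (1 − 24900/232000).
= 0.15 × 0.89267 = 0.1339.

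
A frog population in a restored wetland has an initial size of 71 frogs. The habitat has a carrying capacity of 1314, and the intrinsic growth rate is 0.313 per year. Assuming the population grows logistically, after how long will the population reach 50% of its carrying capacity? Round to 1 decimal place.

A = (K − N₀)/N₀ = (1314 − 71)/71 = 17.507.
Solve 1314/(1 + 17.507·e^(−0.313t)) = 657: 1 + 17.507·e^(−0.313t) = 2, so e^(−0.313t) = 0.0571199.
−0.313·t = ln(0.0571199) = -2.8626, so t = 2.8626/0.313 = 9.1457.

9.1 years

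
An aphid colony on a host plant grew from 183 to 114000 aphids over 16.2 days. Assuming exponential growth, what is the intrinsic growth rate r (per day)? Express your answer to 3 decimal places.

From N(t) = N₀·e^(rt): e^(r·16.2) = 114000/183 = 622.95.
r·16.2 = ln(622.95) = 6.4345, so r = 6.4345/16.2 = 0.39719.

0.397 per day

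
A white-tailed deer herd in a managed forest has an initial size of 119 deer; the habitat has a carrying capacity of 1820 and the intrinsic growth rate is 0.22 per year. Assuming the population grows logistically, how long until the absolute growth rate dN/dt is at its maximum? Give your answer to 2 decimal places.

Logistic growth is fastest at N = K/2 = 910.
A = (K − N₀)/N₀ = 14.294. Set K/(1 + A·e^(−rt)) = K/2 → A·e^(−rt) = 1.
e^(−0.22t) = 1/14.294 = 0.0699588, so t = ln(14.294)/0.22 = 2.6598/0.22 = 12.09.

12.09 years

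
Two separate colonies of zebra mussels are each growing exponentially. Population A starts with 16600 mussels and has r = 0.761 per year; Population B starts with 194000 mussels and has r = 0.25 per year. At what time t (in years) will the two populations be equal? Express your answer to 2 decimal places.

Set 16600·e^(0.761t) = 194000·e^(0.25t).
e^((0.761 − 0.25)t) = 194000/16600 → e^(0.511·t) = 11.687.
0.511·t = ln(11.687) = 2.4585, so t = 2.4585/0.511 = 4.8111.

4.81 years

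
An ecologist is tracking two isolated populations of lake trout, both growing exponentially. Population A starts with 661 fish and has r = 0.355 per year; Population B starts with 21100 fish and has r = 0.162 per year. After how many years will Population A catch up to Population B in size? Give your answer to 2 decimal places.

17.94 years

Set 661·e^(0.355t) = 21100·e^(0.162t).
e^((0.355 − 0.162)t) = 21100/661 → e^(0.193·t) = 31.921.
0.193·t = ln(31.921) = 3.4633, so t = 3.4633/0.193 = 17.944.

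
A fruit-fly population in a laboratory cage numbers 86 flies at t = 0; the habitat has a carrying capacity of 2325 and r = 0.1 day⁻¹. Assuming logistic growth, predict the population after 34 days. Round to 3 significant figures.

A = (K − N₀)/N₀ = (2325 − 86)/86 = 26.035.
N(t) = K/(1 + A·e^(−rt)) = 2325/(1 + 26.035×e^(−0.1×34)).
e^(−3.4) = 0.033373; denominator = 1 + 26.035×0.033373 = 1.8689.
N = 2325/1.8689 = 1244.07.

1240 flies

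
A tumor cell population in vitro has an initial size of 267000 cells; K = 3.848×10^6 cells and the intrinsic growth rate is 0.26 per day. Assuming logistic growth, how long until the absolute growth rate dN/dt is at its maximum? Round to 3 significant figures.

Logistic growth is fastest at N = K/2 = 1.924×10^6.
A = (K − N₀)/N₀ = 13.412. Set K/(1 + A·e^(−rt)) = K/2 → A·e^(−rt) = 1.
e^(−0.26t) = 1/13.412 = 0.0745602, so t = ln(13.412)/0.26 = 2.5961/0.26 = 9.9852.

9.99 days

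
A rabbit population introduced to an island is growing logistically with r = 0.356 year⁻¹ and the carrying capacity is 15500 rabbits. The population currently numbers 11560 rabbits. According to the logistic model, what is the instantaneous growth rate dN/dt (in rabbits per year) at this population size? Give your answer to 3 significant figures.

dN/dt = rN(1 − N/K) = 0.356 × 11560 × (1 − 11560/15500).
1 − 11560/15500 = 0.25419; dN/dt = 0.356 × 11560 × 0.25419 = 1046.1.

1050 rabbits per year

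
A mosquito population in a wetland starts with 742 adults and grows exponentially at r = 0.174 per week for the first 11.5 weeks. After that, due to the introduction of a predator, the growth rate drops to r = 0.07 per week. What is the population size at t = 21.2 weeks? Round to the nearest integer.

10822 adults

Phase 1: N(11.5) = 742·e^(0.174×11.5) = 742·e^2.001 = 5488.17.
Phase 2 runs for 21.2 − 11.5 = 9.7 weeks at r = 0.07.
N(21.2) = 5488.17·e^(0.07×9.7) = 5488.17·e^0.679 = 10822.1.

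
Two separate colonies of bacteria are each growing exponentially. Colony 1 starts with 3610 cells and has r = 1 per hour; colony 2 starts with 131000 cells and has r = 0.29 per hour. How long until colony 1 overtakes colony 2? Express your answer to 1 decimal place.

Set 3610·e^(1t) = 131000·e^(0.29t).
e^((1 − 0.29)t) = 131000/3610 → e^(0.71·t) = 36.288.
0.71·t = ln(36.288) = 3.5915, so t = 3.5915/0.71 = 5.0584.

5.1 hours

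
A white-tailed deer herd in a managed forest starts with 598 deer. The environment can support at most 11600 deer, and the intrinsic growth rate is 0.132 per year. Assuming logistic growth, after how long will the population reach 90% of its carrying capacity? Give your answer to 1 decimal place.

38.7 years

A = (K − N₀)/N₀ = (11600 − 598)/598 = 18.398.
Solve 11600/(1 + 18.398·e^(−0.132t)) = 10440: 1 + 18.398·e^(−0.132t) = 1.1111, so e^(−0.132t) = 0.00603931.
−0.132·t = ln(0.00603931) = -5.1095, so t = 5.1095/0.132 = 38.708.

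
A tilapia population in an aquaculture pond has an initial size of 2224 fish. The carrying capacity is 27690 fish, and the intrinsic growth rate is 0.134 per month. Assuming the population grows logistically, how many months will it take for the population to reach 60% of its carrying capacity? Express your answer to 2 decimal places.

21.22 months

A = (K − N₀)/N₀ = (27690 − 2224)/2224 = 11.451.
Solve 27690/(1 + 11.451·e^(−0.134t)) = 16614: 1 + 11.451·e^(−0.134t) = 1.6667, so e^(−0.134t) = 0.0582214.
−0.134·t = ln(0.0582214) = -2.8435, so t = 2.8435/0.134 = 21.22.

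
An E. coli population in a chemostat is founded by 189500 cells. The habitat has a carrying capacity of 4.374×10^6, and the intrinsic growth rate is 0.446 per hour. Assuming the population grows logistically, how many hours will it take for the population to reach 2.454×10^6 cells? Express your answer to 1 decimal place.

A = (K − N₀)/N₀ = (4.374×10^6 − 189500)/189500 = 22.082.
Solve 4.374×10^6/(1 + 22.082·e^(−0.446t)) = 2.454×10^6: 1 + 22.082·e^(−0.446t) = 1.7824, so e^(−0.446t) = 0.0354317.
−0.446·t = ln(0.0354317) = -3.3401, so t = 3.3401/0.446 = 7.4891.

7.5 hours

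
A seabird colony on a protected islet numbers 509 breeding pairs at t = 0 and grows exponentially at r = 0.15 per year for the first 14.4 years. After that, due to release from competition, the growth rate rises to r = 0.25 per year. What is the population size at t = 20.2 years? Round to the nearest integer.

18816 breeding pairs

Phase 1: N(14.4) = 509·e^(0.15×14.4) = 509·e^2.16 = 4413.61.
Phase 2 runs for 20.2 − 14.4 = 5.8 years at r = 0.25.
N(20.2) = 4413.61·e^(0.25×5.8) = 4413.61·e^1.45 = 18815.7.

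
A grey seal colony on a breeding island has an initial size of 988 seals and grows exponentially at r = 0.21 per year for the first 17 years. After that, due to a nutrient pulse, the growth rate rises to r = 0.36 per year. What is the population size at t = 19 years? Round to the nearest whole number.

72091 seals

Phase 1: N(17) = 988·e^(0.21×17) = 988·e^3.57 = 35090.4.
Phase 2 runs for 19 − 17 = 2 years at r = 0.36.
N(19) = 35090.4·e^(0.36×2) = 35090.4·e^0.72 = 72090.9.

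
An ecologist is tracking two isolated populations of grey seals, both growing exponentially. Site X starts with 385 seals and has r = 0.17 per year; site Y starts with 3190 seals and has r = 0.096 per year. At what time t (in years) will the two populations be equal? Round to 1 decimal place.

28.6 years

Set 385·e^(0.17t) = 3190·e^(0.096t).
e^((0.17 − 0.096)t) = 3190/385 → e^(0.074·t) = 8.2857.
0.074·t = ln(8.2857) = 2.1145, so t = 2.1145/0.074 = 28.575.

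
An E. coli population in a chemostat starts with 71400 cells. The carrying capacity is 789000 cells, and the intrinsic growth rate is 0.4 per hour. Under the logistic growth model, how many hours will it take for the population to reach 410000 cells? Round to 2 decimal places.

A = (K − N₀)/N₀ = (789000 − 71400)/71400 = 10.05.
Solve 789000/(1 + 10.05·e^(−0.4t)) = 410000: 1 + 10.05·e^(−0.4t) = 1.9244, so e^(−0.4t) = 0.0919753.
−0.4·t = ln(0.0919753) = -2.3862, so t = 2.3862/0.4 = 5.9656.

5.97 hours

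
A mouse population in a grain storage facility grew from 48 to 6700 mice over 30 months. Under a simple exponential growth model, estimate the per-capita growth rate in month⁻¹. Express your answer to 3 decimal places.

From N(t) = N₀·e^(rt): e^(r·30) = 6700/48 = 139.58.
r·30 = ln(139.58) = 4.9387, so r = 4.9387/30 = 0.16462.

0.165 per month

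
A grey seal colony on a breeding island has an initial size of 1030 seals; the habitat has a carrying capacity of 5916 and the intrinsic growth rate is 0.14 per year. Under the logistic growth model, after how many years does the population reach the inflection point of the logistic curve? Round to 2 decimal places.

Logistic growth is fastest at N = K/2 = 2958.
A = (K − N₀)/N₀ = 4.7437. Set K/(1 + A·e^(−rt)) = K/2 → A·e^(−rt) = 1.
e^(−0.14t) = 1/4.7437 = 0.210806, so t = ln(4.7437)/0.14 = 1.5568/0.14 = 11.12.

11.12 years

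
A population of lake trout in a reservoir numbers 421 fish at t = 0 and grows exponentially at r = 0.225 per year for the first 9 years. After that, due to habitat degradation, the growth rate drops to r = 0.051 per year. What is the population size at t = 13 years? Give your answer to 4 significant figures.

3911 fish

Phase 1: N(9) = 421·e^(0.225×9) = 421·e^2.025 = 3189.54.
Phase 2 runs for 13 − 9 = 4 years at r = 0.051.
N(13) = 3189.54·e^(0.051×4) = 3189.54·e^0.204 = 3911.33.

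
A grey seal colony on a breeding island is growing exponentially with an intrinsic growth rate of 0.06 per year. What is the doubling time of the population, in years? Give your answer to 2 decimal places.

11.55 years

Doubling time t_d = ln(2)/r = 0.6931/0.06 = 11.552.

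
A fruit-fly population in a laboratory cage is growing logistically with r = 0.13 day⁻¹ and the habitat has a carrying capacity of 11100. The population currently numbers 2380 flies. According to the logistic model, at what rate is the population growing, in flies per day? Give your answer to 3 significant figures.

243 flies per day

dN/dt = rN(1 − N/K) = 0.13 × 2380 × (1 − 2380/11100).
1 − 2380/11100 = 0.78559; dN/dt = 0.13 × 2380 × 0.78559 = 243.06.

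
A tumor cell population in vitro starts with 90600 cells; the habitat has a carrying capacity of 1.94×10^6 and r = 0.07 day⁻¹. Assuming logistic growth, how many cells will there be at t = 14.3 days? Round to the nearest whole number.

228183 cells

A = (K − N₀)/N₀ = (1.94×10^6 − 90600)/90600 = 20.413.
N(t) = K/(1 + A·e^(−rt)) = 1.94×10^6/(1 + 20.413×e^(−0.07×14.3)).
e^(−1.001) = 0.36751; denominator = 1 + 20.413×0.36751 = 8.5019.
N = 1.94×10^6/8.5019 = 228183.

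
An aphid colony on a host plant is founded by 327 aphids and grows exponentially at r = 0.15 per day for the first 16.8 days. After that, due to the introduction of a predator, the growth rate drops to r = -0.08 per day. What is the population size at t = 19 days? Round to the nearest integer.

3408 aphids

Phase 1: N(16.8) = 327·e^(0.15×16.8) = 327·e^2.52 = 4064.15.
Phase 2 runs for 19 − 16.8 = 2.2 days at r = -0.08.
N(19) = 4064.15·e^(-0.08×2.2) = 4064.15·e^-0.176 = 3408.27.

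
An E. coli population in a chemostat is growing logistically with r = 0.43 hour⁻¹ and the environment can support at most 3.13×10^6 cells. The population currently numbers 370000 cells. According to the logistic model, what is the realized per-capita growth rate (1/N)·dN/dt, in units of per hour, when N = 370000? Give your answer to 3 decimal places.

(1/N)·dN/dt = r(1 − N/K) = 0.43 × (1 − 370000/3.13×10^6).
= 0.43 × 0.88179 = 0.37917.

0.379 per hour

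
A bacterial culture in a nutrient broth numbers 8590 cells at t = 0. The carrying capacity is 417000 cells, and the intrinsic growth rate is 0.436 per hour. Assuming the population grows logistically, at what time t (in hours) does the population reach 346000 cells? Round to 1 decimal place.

12.5 hours

A = (K − N₀)/N₀ = (417000 − 8590)/8590 = 47.545.
Solve 417000/(1 + 47.545·e^(−0.436t)) = 346000: 1 + 47.545·e^(−0.436t) = 1.2052, so e^(−0.436t) = 0.00431598.
−0.436·t = ln(0.00431598) = -5.4454, so t = 5.4454/0.436 = 12.49.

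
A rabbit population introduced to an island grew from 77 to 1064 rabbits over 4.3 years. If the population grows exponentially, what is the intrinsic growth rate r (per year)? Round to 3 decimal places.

0.611 per year

From N(t) = N₀·e^(rt): e^(r·4.3) = 1064/77 = 13.818.
r·4.3 = ln(13.818) = 2.626, so r = 2.626/4.3 = 0.61069.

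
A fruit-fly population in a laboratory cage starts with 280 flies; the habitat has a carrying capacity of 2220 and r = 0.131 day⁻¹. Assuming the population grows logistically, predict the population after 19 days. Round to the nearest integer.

A = (K − N₀)/N₀ = (2220 − 280)/280 = 6.9286.
N(t) = K/(1 + A·e^(−rt)) = 2220/(1 + 6.9286×e^(−0.131×19)).
e^(−2.489) = 0.082993; denominator = 1 + 6.9286×0.082993 = 1.575.
N = 2220/1.575 = 1409.5.

1410 flies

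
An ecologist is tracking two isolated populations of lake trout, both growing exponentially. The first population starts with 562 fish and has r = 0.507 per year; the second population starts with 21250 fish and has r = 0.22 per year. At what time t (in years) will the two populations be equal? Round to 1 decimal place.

Set 562·e^(0.507t) = 21250·e^(0.22t).
e^((0.507 − 0.22)t) = 21250/562 → e^(0.287·t) = 37.811.
0.287·t = ln(37.811) = 3.6326, so t = 3.6326/0.287 = 12.657.

12.7 years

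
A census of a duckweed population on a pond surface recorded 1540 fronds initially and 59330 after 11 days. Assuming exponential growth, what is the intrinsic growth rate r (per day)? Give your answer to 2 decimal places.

0.33 per day

From N(t) = N₀·e^(rt): e^(r·11) = 59330/1540 = 38.526.
r·11 = ln(38.526) = 3.6513, so r = 3.6513/11 = 0.33194.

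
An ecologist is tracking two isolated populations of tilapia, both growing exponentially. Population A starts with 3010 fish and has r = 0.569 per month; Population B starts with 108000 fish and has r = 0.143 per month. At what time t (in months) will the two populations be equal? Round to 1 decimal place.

Set 3010·e^(0.569t) = 108000·e^(0.143t).
e^((0.569 − 0.143)t) = 108000/3010 → e^(0.426·t) = 35.88.
0.426·t = ln(35.88) = 3.5802, so t = 3.5802/0.426 = 8.4042.

8.4 months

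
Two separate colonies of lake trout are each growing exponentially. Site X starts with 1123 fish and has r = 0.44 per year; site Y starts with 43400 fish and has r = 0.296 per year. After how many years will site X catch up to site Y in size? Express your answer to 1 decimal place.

25.4 years

Set 1123·e^(0.44t) = 43400·e^(0.296t).
e^((0.44 − 0.296)t) = 43400/1123 → e^(0.144·t) = 38.646.
0.144·t = ln(38.646) = 3.6545, so t = 3.6545/0.144 = 25.378.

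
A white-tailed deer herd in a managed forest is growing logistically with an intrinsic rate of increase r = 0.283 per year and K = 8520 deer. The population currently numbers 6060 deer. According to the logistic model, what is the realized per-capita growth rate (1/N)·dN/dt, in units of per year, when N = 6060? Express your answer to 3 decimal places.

0.082 per year

(1/N)·dN/dt = r(1 − N/K) = 0.283 × (1 − 6060/8520).
= 0.283 × 0.28873 = 0.081711.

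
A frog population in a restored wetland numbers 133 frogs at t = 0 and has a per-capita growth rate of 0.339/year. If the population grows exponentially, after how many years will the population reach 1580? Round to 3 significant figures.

7.30 years

Set N₀·e^(rt) = 1580: e^(0.339·t) = 1580/133 = 11.88.
0.339·t = ln(11.88) = 2.4748, so t = 2.4748/0.339 = 7.3004.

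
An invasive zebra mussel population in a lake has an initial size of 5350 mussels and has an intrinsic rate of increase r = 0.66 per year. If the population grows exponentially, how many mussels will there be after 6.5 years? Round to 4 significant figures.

390400 mussels

N(t) = N₀·e^(rt) = 5350 × e^(0.66×6.5) = 5350 × e^4.29.
e^4.29 ≈ 72.966, so N ≈ 5350 × 72.966 = 390371.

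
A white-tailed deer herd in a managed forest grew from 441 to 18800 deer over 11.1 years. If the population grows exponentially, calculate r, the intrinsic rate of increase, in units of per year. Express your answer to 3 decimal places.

From N(t) = N₀·e^(rt): e^(r·11.1) = 18800/441 = 42.63.
r·11.1 = ln(42.63) = 3.7526, so r = 3.7526/11.1 = 0.33807.

0.338 per year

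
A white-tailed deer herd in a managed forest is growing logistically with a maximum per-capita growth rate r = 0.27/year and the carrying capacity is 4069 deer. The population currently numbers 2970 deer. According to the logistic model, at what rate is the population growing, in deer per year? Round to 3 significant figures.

217 deer per year

dN/dt = rN(1 − N/K) = 0.27 × 2970 × (1 − 2970/4069).
1 − 2970/4069 = 0.27009; dN/dt = 0.27 × 2970 × 0.27009 = 216.59.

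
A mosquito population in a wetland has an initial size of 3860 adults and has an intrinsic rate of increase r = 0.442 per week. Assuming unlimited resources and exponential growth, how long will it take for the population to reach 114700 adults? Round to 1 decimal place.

7.7 weeks

Set N₀·e^(rt) = 114700: e^(0.442·t) = 114700/3860 = 29.715.
0.442·t = ln(29.715) = 3.3917, so t = 3.3917/0.442 = 7.6734.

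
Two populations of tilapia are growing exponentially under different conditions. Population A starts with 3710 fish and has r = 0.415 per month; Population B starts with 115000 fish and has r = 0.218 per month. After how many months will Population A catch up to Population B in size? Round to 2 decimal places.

Set 3710·e^(0.415t) = 115000·e^(0.218t).
e^((0.415 − 0.218)t) = 115000/3710 → e^(0.197·t) = 30.997.
0.197·t = ln(30.997) = 3.4339, so t = 3.4339/0.197 = 17.431.

17.43 months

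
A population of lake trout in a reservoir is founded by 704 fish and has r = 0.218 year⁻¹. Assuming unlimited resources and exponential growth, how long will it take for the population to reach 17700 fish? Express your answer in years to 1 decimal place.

14.8 years

Set N₀·e^(rt) = 17700: e^(0.218·t) = 17700/704 = 25.142.
0.218·t = ln(25.142) = 3.2245, so t = 3.2245/0.218 = 14.791.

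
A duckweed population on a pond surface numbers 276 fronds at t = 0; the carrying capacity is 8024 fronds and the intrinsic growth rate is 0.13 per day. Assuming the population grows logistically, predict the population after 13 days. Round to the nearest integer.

A = (K − N₀)/N₀ = (8024 − 276)/276 = 28.072.
N(t) = K/(1 + A·e^(−rt)) = 8024/(1 + 28.072×e^(−0.13×13)).
e^(−1.69) = 0.18452; denominator = 1 + 28.072×0.18452 = 6.1799.
N = 8024/6.1799 = 1298.4.

1298 fronds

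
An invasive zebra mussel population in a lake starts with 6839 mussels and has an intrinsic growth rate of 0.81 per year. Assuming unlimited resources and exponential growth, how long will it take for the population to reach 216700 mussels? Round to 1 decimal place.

4.3 years

Set N₀·e^(rt) = 216700: e^(0.81·t) = 216700/6839 = 31.686.
0.81·t = ln(31.686) = 3.4559, so t = 3.4559/0.81 = 4.2665.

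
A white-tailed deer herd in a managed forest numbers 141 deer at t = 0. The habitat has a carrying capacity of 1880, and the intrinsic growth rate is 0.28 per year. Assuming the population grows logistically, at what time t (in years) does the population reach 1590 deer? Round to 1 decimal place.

15.0 years

A = (K − N₀)/N₀ = (1880 − 141)/141 = 12.333.
Solve 1880/(1 + 12.333·e^(−0.28t)) = 1590: 1 + 12.333·e^(−0.28t) = 1.1824, so e^(−0.28t) = 0.0147884.
−0.28·t = ln(0.0147884) = -4.2139, so t = 4.2139/0.28 = 15.05.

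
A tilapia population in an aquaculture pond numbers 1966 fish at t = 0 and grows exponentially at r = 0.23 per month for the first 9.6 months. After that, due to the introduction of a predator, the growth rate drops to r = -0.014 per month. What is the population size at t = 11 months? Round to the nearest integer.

Phase 1: N(9.6) = 1966·e^(0.23×9.6) = 1966·e^2.208 = 17885.7.
Phase 2 runs for 11 − 9.6 = 1.4 months at r = -0.014.
N(11) = 17885.7·e^(-0.014×1.4) = 17885.7·e^-0.0196 = 17538.5.

17539 fish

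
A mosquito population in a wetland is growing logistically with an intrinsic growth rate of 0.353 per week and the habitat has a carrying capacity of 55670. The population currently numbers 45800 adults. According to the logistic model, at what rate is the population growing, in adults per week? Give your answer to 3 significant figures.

2870 adults per week

dN/dt = rN(1 − N/K) = 0.353 × 45800 × (1 − 45800/55670).
1 − 45800/55670 = 0.17729; dN/dt = 0.353 × 45800 × 0.17729 = 2866.4.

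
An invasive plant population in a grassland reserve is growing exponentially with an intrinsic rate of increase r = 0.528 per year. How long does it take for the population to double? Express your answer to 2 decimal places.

1.31 years

Doubling time t_d = ln(2)/r = 0.6931/0.528 = 1.3128.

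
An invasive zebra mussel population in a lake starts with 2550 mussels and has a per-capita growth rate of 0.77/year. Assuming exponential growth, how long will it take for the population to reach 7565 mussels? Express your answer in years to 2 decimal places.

Set N₀·e^(rt) = 7565: e^(0.77·t) = 7565/2550 = 2.9667.
0.77·t = ln(2.9667) = 1.0874, so t = 1.0874/0.77 = 1.4123.

1.41 years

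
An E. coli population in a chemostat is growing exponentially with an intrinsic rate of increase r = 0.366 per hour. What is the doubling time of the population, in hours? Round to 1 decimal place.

Doubling time t_d = ln(2)/r = 0.6931/0.366 = 1.8938.

1.9 hours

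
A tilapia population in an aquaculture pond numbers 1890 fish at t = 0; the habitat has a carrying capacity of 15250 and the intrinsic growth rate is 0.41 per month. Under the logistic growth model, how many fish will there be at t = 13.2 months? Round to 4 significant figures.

14780 fish

A = (K − N₀)/N₀ = (15250 − 1890)/1890 = 7.0688.
N(t) = K/(1 + A·e^(−rt)) = 15250/(1 + 7.0688×e^(−0.41×13.2)).
e^(−5.412) = 0.0044627; denominator = 1 + 7.0688×0.0044627 = 1.0315.
N = 15250/1.0315 = 14783.6.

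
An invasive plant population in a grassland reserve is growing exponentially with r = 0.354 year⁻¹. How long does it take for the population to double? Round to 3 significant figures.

1.96 years

Doubling time t_d = ln(2)/r = 0.6931/0.354 = 1.958.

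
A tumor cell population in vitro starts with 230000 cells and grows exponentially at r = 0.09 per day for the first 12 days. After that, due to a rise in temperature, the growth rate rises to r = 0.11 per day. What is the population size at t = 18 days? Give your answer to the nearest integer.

Phase 1: N(12) = 230000·e^(0.09×12) = 230000·e^1.08 = 677276.
Phase 2 runs for 18 − 12 = 6 days at r = 0.11.
N(18) = 677276·e^(0.11×6) = 677276·e^0.66 = 1.310389×10^6.

1310389 cells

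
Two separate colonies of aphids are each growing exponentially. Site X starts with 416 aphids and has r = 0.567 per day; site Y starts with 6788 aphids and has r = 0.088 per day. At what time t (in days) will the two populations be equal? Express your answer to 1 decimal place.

5.8 days

Set 416·e^(0.567t) = 6788·e^(0.088t).
e^((0.567 − 0.088)t) = 6788/416 → e^(0.479·t) = 16.317.
0.479·t = ln(16.317) = 2.7922, so t = 2.7922/0.479 = 5.8293.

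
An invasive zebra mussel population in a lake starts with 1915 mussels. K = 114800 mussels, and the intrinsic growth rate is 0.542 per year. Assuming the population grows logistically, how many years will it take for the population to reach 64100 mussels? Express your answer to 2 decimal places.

A = (K − N₀)/N₀ = (114800 − 1915)/1915 = 58.948.
Solve 114800/(1 + 58.948·e^(−0.542t)) = 64100: 1 + 58.948·e^(−0.542t) = 1.791, so e^(−0.542t) = 0.0134178.
−0.542·t = ln(0.0134178) = -4.3112, so t = 4.3112/0.542 = 7.9542.

7.95 years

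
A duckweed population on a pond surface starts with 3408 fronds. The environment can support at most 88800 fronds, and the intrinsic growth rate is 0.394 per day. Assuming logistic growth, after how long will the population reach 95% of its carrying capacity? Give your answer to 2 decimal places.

A = (K − N₀)/N₀ = (88800 − 3408)/3408 = 25.056.
Solve 88800/(1 + 25.056·e^(−0.394t)) = 84360: 1 + 25.056·e^(−0.394t) = 1.0526, so e^(−0.394t) = 0.00210053.
−0.394·t = ln(0.00210053) = -6.1656, so t = 6.1656/0.394 = 15.649.

15.65 days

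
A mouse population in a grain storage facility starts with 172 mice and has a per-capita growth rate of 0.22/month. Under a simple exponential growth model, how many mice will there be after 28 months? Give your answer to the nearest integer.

81430 mice

N(t) = N₀·e^(rt) = 172 × e^(0.22×28) = 172 × e^6.16.
e^6.16 ≈ 473.43, so N ≈ 172 × 473.43 = 81429.6.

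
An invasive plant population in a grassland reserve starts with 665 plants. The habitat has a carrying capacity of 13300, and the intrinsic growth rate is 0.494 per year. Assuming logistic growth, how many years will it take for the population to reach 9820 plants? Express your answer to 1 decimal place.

8.1 years

A = (K − N₀)/N₀ = (13300 − 665)/665 = 19.
Solve 13300/(1 + 19·e^(−0.494t)) = 9820: 1 + 19·e^(−0.494t) = 1.3544, so e^(−0.494t) = 0.0186515.
−0.494·t = ln(0.0186515) = -3.9818, so t = 3.9818/0.494 = 8.0604.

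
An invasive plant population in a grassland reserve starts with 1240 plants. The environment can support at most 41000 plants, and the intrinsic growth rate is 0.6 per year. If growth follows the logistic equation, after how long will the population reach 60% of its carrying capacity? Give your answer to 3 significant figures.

A = (K − N₀)/N₀ = (41000 − 1240)/1240 = 32.065.
Solve 41000/(1 + 32.065·e^(−0.6t)) = 24600: 1 + 32.065·e^(−0.6t) = 1.6667, so e^(−0.6t) = 0.0207914.
−0.6·t = ln(0.0207914) = -3.8732, so t = 3.8732/0.6 = 6.4554.

6.46 years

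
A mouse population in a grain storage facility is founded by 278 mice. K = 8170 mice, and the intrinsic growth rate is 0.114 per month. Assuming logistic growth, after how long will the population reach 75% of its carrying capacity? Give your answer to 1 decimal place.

A = (K − N₀)/N₀ = (8170 − 278)/278 = 28.388.
Solve 8170/(1 + 28.388·e^(−0.114t)) = 6127.5: 1 + 28.388·e^(−0.114t) = 1.3333, so e^(−0.114t) = 0.0117418.
−0.114·t = ln(0.0117418) = -4.4446, so t = 4.4446/0.114 = 38.988.

39.0 months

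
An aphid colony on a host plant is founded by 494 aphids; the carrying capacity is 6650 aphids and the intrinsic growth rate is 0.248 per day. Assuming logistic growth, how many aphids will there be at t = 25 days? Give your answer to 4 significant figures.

A = (K − N₀)/N₀ = (6650 − 494)/494 = 12.462.
N(t) = K/(1 + A·e^(−rt)) = 6650/(1 + 12.462×e^(−0.248×25)).
e^(−6.2) = 0.0020294; denominator = 1 + 12.462×0.0020294 = 1.0253.
N = 6650/1.0253 = 6485.97.

6486 aphids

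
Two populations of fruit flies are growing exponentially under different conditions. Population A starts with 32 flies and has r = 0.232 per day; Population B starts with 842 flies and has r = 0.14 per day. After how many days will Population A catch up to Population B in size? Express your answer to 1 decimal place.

35.5 days

Set 32·e^(0.232t) = 842·e^(0.14t).
e^((0.232 − 0.14)t) = 842/32 → e^(0.092·t) = 26.312.
0.092·t = ln(26.312) = 3.27, so t = 3.27/0.092 = 35.544.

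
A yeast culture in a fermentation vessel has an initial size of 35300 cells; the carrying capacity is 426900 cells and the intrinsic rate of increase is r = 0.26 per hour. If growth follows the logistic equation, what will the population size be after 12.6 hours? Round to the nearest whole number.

300824 cells

A = (K − N₀)/N₀ = (426900 − 35300)/35300 = 11.093.
N(t) = K/(1 + A·e^(−rt)) = 426900/(1 + 11.093×e^(−0.26×12.6)).
e^(−3.276) = 0.037779; denominator = 1 + 11.093×0.037779 = 1.4191.
N = 426900/1.4191 = 300824.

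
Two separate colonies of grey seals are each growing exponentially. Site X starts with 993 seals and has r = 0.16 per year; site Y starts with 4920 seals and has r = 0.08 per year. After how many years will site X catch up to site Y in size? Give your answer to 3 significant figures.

Set 993·e^(0.16t) = 4920·e^(0.08t).
e^((0.16 − 0.08)t) = 4920/993 → e^(0.08·t) = 4.9547.
0.08·t = ln(4.9547) = 1.6003, so t = 1.6003/0.08 = 20.004.

20.0 years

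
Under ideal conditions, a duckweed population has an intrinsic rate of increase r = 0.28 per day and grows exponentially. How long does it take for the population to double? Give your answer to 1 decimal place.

Doubling time t_d = ln(2)/r = 0.6931/0.28 = 2.4755.

2.5 days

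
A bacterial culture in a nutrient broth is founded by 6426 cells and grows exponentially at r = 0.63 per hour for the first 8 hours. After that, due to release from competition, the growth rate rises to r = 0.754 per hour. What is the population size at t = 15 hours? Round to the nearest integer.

194532060 cells

Phase 1: N(8) = 6426·e^(0.63×8) = 6426·e^5.04 = 992624.
Phase 2 runs for 15 − 8 = 7 hours at r = 0.754.
N(15) = 992624·e^(0.754×7) = 992624·e^5.278 = 1.945321×10^8.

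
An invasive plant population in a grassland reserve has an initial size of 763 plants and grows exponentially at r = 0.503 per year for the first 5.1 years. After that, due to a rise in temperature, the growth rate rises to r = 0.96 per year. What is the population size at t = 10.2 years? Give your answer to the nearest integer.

1327168 plants

Phase 1: N(5.1) = 763·e^(0.503×5.1) = 763·e^2.565 = 9922.48.
Phase 2 runs for 10.2 − 5.1 = 5.1 years at r = 0.96.
N(10.2) = 9922.48·e^(0.96×5.1) = 9922.48·e^4.896 = 1.327168×10^6.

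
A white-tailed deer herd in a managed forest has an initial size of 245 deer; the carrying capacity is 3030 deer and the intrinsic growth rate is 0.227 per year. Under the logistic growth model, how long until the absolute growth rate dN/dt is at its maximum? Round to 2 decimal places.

10.71 years

Logistic growth is fastest at N = K/2 = 1515.
A = (K − N₀)/N₀ = 11.367. Set K/(1 + A·e^(−rt)) = K/2 → A·e^(−rt) = 1.
e^(−0.227t) = 1/11.367 = 0.0879713, so t = ln(11.367)/0.227 = 2.4307/0.227 = 10.708.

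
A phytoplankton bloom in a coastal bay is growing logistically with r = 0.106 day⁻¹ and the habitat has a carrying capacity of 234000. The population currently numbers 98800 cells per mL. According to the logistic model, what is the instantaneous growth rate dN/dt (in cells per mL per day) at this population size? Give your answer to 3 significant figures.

6050 cells per mL per day

dN/dt = rN(1 − N/K) = 0.106 × 98800 × (1 − 98800/234000).
1 − 98800/234000 = 0.57778; dN/dt = 0.106 × 98800 × 0.57778 = 6051.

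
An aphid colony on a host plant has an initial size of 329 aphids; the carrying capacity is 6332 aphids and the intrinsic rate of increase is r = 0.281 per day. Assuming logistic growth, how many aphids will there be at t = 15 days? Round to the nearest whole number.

4988 aphids

A = (K − N₀)/N₀ = (6332 − 329)/329 = 18.246.
N(t) = K/(1 + A·e^(−rt)) = 6332/(1 + 18.246×e^(−0.281×15)).
e^(−4.215) = 0.014772; denominator = 1 + 18.246×0.014772 = 1.2695.
N = 6332/1.2695 = 4987.64.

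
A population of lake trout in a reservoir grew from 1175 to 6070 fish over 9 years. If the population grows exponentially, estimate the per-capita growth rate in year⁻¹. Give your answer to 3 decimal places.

0.182 per year

From N(t) = N₀·e^(rt): e^(r·9) = 6070/1175 = 5.166.
r·9 = ln(5.166) = 1.6421, so r = 1.6421/9 = 0.18245.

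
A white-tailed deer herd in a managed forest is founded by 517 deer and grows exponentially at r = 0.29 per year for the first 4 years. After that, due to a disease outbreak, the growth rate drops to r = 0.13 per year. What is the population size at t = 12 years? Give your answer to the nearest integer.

Phase 1: N(4) = 517·e^(0.29×4) = 517·e^1.16 = 1649.2.
Phase 2 runs for 12 − 4 = 8 years at r = 0.13.
N(12) = 1649.2·e^(0.13×8) = 1649.2·e^1.04 = 4665.93.

4666 deer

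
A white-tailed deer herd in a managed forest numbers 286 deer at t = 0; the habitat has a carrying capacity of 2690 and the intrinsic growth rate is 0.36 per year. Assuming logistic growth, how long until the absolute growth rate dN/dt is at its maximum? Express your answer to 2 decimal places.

5.91 years

Logistic growth is fastest at N = K/2 = 1345.
A = (K − N₀)/N₀ = 8.4056. Set K/(1 + A·e^(−rt)) = K/2 → A·e^(−rt) = 1.
e^(−0.36t) = 1/8.4056 = 0.118968, so t = ln(8.4056)/0.36 = 2.1289/0.36 = 5.9136.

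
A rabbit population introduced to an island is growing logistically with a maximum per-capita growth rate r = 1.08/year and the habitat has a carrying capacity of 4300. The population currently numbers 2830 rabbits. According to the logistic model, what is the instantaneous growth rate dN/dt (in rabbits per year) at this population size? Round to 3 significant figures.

dN/dt = rN(1 − N/K) = 1.08 × 2830 × (1 − 2830/4300).
1 − 2830/4300 = 0.34186; dN/dt = 1.08 × 2830 × 0.34186 = 1044.9.

1040 rabbits per year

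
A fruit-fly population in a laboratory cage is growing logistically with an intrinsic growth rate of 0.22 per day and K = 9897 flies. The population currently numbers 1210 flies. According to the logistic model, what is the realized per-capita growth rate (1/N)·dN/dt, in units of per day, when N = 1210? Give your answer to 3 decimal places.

(1/N)·dN/dt = r(1 − N/K) = 0.22 × (1 − 1210/9897).
= 0.22 × 0.87774 = 0.1931.

0.193 per day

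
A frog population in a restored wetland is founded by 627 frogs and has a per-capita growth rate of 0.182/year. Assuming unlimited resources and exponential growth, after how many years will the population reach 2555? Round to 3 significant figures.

Set N₀·e^(rt) = 2555: e^(0.182·t) = 2555/627 = 4.075.
0.182·t = ln(4.075) = 1.4049, so t = 1.4049/0.182 = 7.719.

7.72 years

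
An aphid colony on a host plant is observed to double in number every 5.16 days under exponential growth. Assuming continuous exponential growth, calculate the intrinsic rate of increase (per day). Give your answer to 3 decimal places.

r = ln(2)/t_d = 0.6931/5.16 = 0.13433.

0.134 per day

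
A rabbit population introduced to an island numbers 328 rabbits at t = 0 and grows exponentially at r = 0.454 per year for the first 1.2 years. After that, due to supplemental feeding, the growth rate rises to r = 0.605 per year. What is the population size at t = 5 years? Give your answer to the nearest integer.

Phase 1: N(1.2) = 328·e^(0.454×1.2) = 328·e^0.5448 = 565.558.
Phase 2 runs for 5 − 1.2 = 3.8 years at r = 0.605.
N(5) = 565.558·e^(0.605×3.8) = 565.558·e^2.299 = 5635.34.

5635 rabbits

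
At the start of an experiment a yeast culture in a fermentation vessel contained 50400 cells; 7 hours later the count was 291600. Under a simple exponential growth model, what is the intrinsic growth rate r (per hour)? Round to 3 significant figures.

From N(t) = N₀·e^(rt): e^(r·7) = 291600/50400 = 5.7857.
r·7 = ln(5.7857) = 1.7554, so r = 1.7554/7 = 0.25077.

0.251 per hour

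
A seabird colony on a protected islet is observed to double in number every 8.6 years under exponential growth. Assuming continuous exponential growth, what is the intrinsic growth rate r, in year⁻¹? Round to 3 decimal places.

r = ln(2)/t_d = 0.6931/8.6 = 0.080599.

0.081 per year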